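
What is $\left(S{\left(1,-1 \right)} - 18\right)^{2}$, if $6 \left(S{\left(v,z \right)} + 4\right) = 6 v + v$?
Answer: $\frac{15625}{36} \approx 434.03$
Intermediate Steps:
$S{\left(v,z \right)} = -4 + \frac{7 v}{6}$ ($S{\left(v,z \right)} = -4 + \frac{6 v + v}{6} = -4 + \frac{7 v}{6}$)
$\left(S{\left(1,-1 \right)} - 18\right)^{2} = \left(\left(-4 + \frac{7}{6} \cdot 1\right) - 18\right)^{2} = \left(\left(-4 + \frac{7}{6}\right) - 18\right)^{2} = \left(- \frac{17}{6} - 18\right)^{2} = \left(- \frac{125}{6}\right)^{2} = \frac{15625}{36}$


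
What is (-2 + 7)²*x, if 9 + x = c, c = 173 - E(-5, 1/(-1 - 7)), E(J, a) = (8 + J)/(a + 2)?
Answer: 4060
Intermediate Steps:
E(J, a) = (8 + J)/(2 + a)
c = 857/5 (c = 173 - (8 - 5)/(2 + 1/(-1 - 7)) = 173 - 3/(2 + 1/(-8)) = 173 - 3/(2 - ⅛) = 173 - 3/15/8 = 173 - 8*3/15 = 173 - 1*8/5 = 173 - 8/5 = 857/5 ≈ 171.40)
x = 812/5 (x = -9 + 857/5 = 812/5 ≈ 162.40)
(-2 + 7)²*x = (-2 + 7)²*(812/5) = 5²*(812/5) = 25*(812/5) = 4060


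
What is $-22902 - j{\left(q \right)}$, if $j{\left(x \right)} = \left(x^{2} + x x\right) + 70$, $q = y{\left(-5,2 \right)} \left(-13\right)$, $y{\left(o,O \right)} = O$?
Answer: $-24324$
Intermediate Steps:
$q = -26$ ($q = 2 \left(-13\right) = -26$)
$j{\left(x \right)} = 70 + 2 x^{2}$ ($j{\left(x \right)} = \left(x^{2} + x^{2}\right) + 70 = 2 x^{2} + 70 = 70 + 2 x^{2}$)
$-22902 - j{\left(q \right)} = -22902 - \left(70 + 2 \left(-26\right)^{2}\right) = -22902 - \left(70 + 2 \cdot 676\right) = -22902 - \left(70 + 1352\right) = -22902 - 1422 = -24324$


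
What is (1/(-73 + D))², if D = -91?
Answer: 1/26896 ≈ 3.7180e-5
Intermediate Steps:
(1/(-73 + D))² = (1/(-73 - 91))² = (1/(-164))² = (-1/164)² = 1/26896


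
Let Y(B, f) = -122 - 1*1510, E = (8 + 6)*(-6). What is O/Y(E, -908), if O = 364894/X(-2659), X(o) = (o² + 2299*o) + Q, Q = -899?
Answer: -182447/780374256 ≈ -0.00023379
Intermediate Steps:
X(o) = -899 + o² + 2299*o (X(o) = (o² + 2299*o) - 899 = -899 + o² + 2299*o)
O = 364894/956341 (O = 364894/(-899 + (-2659)² + 2299*(-2659)) = 364894/(-899 + 7070281 - 6113041) = 364894/956341 ≈ 0.38155)
E = -84 (E = 14*(-6) = -84)
Y(B, f) = -1632 (Y(B, f) = -122 - 1510 = -1632)
O/Y(E, -908) = (364894/956341)/(-1632) = (364894/956341)*(-1/1632) = -182447/780374256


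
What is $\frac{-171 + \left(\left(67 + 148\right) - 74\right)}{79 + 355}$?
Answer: $- \frac{15}{217} \approx -0.069124$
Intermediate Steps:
$\frac{-171 + \left(\left(67 + 148\right) - 74\right)}{79 + 355} = \frac{-171 + \left(215 - 74\right)}{434} = \left(-171 + 141\right) \frac{1}{434} = \left(-30\right) \frac{1}{434} = - \frac{15}{217}$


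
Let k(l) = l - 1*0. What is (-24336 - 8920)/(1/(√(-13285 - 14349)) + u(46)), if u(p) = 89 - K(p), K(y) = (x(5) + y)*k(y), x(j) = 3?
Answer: 1989626998160/129526775651 - 33256*I*√27634/129526775651 ≈ 15.361 - 4.2681e-5*I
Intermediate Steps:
k(l) = l (k(l) = l + 0 = l)
K(y) = y*(3 + y) (K(y) = (3 + y)*y = y*(3 + y))
u(p) = 89 - p*(3 + p)
(-24336 - 8920)/(1/(√(-13285 - 14349)) + u(46)) = (-24336 - 8920)/(1/(√(-13285 - 14349)) + (89 - 1*46*(3 + 46))) = -33256/(1/(√(-27634)) + (89 - 1*46*49)) = -33256/(1/(I*√27634) + (89 - 2254)) = -33256/(-I*√27634/27634 - 2165) = -33256/(-2165 - I*√27634/27634)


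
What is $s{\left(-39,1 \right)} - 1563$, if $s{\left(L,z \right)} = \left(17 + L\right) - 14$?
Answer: $-1599$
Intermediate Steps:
$s{\left(L,z \right)} = 3 + L$
$s{\left(-39,1 \right)} - 1563 = \left(3 - 39\right) - 1563 = -36 - 1563 = -1599$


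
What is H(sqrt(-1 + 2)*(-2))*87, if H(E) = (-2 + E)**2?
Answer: 1392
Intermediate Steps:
H(sqrt(-1 + 2)*(-2))*87 = (-2 + sqrt(-1 + 2)*(-2))**2*87 = (-2 + sqrt(1)*(-2))**2*87 = (-2 + 1*(-2))**2*87 = (-2 - 2)**2*87 = (-4)**2*87 = 16*87 = 1392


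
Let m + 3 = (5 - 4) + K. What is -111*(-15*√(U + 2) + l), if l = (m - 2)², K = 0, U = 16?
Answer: -1776 + 4995*√2 ≈ 5288.0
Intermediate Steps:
m = -2 (m = -3 + ((5 - 4) + 0) = -3 + (1 + 0) = -3 + 1 = -2)
l = 16 (l = (-2 - 2)² = (-4)² = 16)
-111*(-15*√(U + 2) + l) = -111*(-15*√(16 + 2) + 16) = -111*(-45*√2 + 16) = -111*(16 - 45*√2) = -1776 + 4995*√2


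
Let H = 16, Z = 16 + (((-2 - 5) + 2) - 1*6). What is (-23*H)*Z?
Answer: -1840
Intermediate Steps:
Z = 5 (Z = 16 + ((-7 + 2) - 6) = 16 + (-5 - 6) = 16 - 11 = 5)
(-23*H)*Z = -23*16*5 = -368*5 = -1840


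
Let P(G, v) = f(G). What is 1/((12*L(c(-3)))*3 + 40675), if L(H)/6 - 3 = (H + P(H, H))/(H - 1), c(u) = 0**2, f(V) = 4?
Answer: 1/40459 ≈ 2.4716e-5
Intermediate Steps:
P(G, v) = 4
c(u) = 0
L(H) = 18 + 6*(4 + H)/(-1 + H) (L(H) = 18 + 6*((H + 4)/(H - 1)) = 18 + 6*((4 + H)/(-1 + H)) = 18 + 6*(4 + H)/(-1 + H))
1/((12*L(c(-3)))*3 + 40675) = 1/((12*(6*(1 + 4*0)/(-1 + 0)))*3 + 40675) = 1/((12*(6*(1 + 0)/(-1)))*3 + 40675) = 1/((12*(6*(-1)*1))*3 + 40675) = 1/((12*(-6))*3 + 40675) = 1/(-72*3 + 40675) = 1/(-216 + 40675) = 1/40459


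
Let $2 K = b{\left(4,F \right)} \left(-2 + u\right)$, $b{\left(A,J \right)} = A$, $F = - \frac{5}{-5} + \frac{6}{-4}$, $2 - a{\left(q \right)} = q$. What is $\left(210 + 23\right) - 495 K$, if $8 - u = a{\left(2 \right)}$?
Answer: $-5707$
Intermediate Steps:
$a{\left(q \right)} = 2 - q$
$F = - \frac{1}{2}$ ($F = \left(-5\right) \left(- \frac{1}{5}\right) + 6 \left(- \frac{1}{4}\right) = 1 - \frac{3}{2} = - \frac{1}{2} \approx -0.5$)
$u = 8$ ($u = 8 - \left(2 - 2\right) = 8 - 0 = 8 + 0 = 8$)
$K = 12$ ($K = \frac{4 \left(-2 + 8\right)}{2} = \frac{4 \cdot 6}{2} = \frac{1}{2} \cdot 24 = 12$)
$\left(210 + 23\right) - 495 K = \left(210 + 23\right) - 5940 = 233 - 5940 = -5707$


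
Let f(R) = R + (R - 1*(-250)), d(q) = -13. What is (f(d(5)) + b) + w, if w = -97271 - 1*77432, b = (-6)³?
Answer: -174695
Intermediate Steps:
f(R) = 250 + 2*R (f(R) = R + (R + 250) = R + (250 + R) = 250 + 2*R)
b = -216
w = -174703 (w = -97271 - 77432 = -174703)
(f(d(5)) + b) + w = ((250 + 2*(-13)) - 216) - 174703 = ((250 - 26) - 216) - 174703 = (224 - 216) - 174703 = 8 - 174703 = -174695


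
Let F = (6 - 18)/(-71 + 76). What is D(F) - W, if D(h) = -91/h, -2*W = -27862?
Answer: -166717/12 ≈ -13893.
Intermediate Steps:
W = 13931 (W = -½*(-27862) = 13931)
F = -12/5 ≈ -2.4000
D(F) - W = -91/(-12/5) - 1*13931 = -91*(-5/12) - 13931 = 455/12 - 13931 = -166717/12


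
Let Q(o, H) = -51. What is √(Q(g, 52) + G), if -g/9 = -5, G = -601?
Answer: 2*I*√163 ≈ 25.534*I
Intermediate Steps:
g = 45 (g = -9*(-5) = 45)
√(Q(g, 52) + G) = √(-51 - 601) = √(-652) = 2*I*√163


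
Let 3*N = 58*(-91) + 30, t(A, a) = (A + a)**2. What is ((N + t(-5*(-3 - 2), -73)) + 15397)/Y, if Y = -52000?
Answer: -9571/31200 ≈ -0.30676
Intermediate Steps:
N = -5248/3 (N = (58*(-91) + 30)/3 = (-5278 + 30)/3 = (1/3)*(-5248) = -5248/3 ≈ -1749.3)
((N + t(-5*(-3 - 2), -73)) + 15397)/Y = ((-5248/3 + (-5*(-3 - 2) - 73)**2) + 15397)/(-52000) = ((-5248/3 + (-5*(-5) - 73)**2) + 15397)*(-1/52000) = ((-5248/3 + (25 - 73)**2) + 15397)*(-1/52000) = ((-5248/3 + (-48)**2) + 15397)*(-1/52000) = ((-5248/3 + 2304) + 15397)*(-1/52000) = (1664/3 + 15397)*(-1/52000) = (47855/3)*(-1/52000) = -9571/31200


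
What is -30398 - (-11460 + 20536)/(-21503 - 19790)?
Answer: -1255215538/41293 ≈ -30398.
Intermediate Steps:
-30398 - (-11460 + 20536)/(-21503 - 19790) = -30398 - 9076/(-41293) = -30398 - 9076*(-1)/41293 = -30398 - 1*(-9076/41293) = -30398 + 9076/41293 = -1255215538/41293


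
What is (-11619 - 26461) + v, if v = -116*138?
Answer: -54088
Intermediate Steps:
v = -16008
(-11619 - 26461) + v = (-11619 - 26461) - 16008 = -38080 - 16008 = -54088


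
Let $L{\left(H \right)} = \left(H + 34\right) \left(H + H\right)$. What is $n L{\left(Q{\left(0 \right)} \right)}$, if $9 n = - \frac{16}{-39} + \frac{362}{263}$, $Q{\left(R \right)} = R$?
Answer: $0$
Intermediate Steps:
$L{\left(H \right)} = 2 H \left(34 + H\right)$ ($L{\left(H \right)} = \left(34 + H\right) 2 H = 2 H \left(34 + H\right)$)
$n = \frac{18326}{92313}$ ($n = \frac{- \frac{16}{-39} + \frac{362}{263}}{9} = \frac{\left(-16\right) \left(- \frac{1}{39}\right) + 362 \cdot \frac{1}{263}}{9} = \frac{\frac{16}{39} + \frac{362}{263}}{9} = \frac{1}{9} \cdot \frac{18326}{10257} = \frac{18326}{92313} \approx 0.19852$)
$n L{\left(Q{\left(0 \right)} \right)} = \frac{18326 \cdot 2 \cdot 0 \left(34 + 0\right)}{92313} = \frac{18326 \cdot 2 \cdot 0 \cdot 34}{92313} = \frac{18326}{92313} \cdot 0 = 0$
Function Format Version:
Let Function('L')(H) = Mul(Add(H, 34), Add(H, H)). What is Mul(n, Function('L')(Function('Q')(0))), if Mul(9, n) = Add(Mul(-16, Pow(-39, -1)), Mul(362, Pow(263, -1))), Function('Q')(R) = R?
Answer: 0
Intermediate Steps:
Function('L')(H) = Mul(2, H, Add(34, H)) (Function('L')(H) = Mul(Add(34, H), Mul(2, H)) = Mul(2, H, Add(34, H)))
n = Rational(18326, 92313) (n = Mul(Rational(1, 9), Add(Mul(-16, Pow(-39, -1)), Mul(362, Pow(263, -1)))) = Mul(Rational(1, 9), Add(Mul(-16, Rational(-1, 39)), Mul(362, Rational(1, 263)))) = Mul(Rational(1, 9), Add(Rational(16, 39), Rational(362, 263))) = Mul(Rational(1, 9), Rational(18326, 10257)) = Rational(18326, 92313) ≈ 0.19852)
Mul(n, Function('L')(Function('Q')(0))) = Mul(Rational(18326, 92313), Mul(2, 0, Add(34, 0))) = Mul(Rational(18326, 92313), Mul(2, 0, 34)) = Mul(Rational(18326, 92313), 0) = 0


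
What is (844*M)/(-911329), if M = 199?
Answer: -167956/911329 ≈ -0.18430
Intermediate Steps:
(844*M)/(-911329) = (844*199)/(-911329) = 167956*(-1/911329) = -167956/911329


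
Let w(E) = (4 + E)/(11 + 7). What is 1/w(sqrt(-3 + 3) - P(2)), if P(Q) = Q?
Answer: 9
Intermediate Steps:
w(E) = 2/9 + E/18 (w(E) = (4 + E)/18 = (4 + E)*(1/18) = 2/9 + E/18)
1/w(sqrt(-3 + 3) - P(2)) = 1/(2/9 + (sqrt(-3 + 3) - 1*2)/18) = 1/(2/9 + (sqrt(0) - 2)/18) = 1/(2/9 + (0 - 2)/18) = 1/(2/9 + (1/18)*(-2)) = 1/(2/9 - 1/9) = 1/(1/9) = 9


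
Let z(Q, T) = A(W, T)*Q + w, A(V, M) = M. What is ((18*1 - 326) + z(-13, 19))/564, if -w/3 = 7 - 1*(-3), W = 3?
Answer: -195/188 ≈ -1.0372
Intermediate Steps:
w = -30 (w = -3*(7 - 1*(-3)) = -3*(7 + 3) = -3*10 = -30)
z(Q, T) = -30 + Q*T (z(Q, T) = T*Q - 30 = Q*T - 30 = -30 + Q*T)
((18*1 - 326) + z(-13, 19))/564 = ((18*1 - 326) + (-30 - 13*19))/564 = ((18 - 326) + (-30 - 247))*(1/564) = (-308 - 277)*(1/564) = -585*1/564 = -195/188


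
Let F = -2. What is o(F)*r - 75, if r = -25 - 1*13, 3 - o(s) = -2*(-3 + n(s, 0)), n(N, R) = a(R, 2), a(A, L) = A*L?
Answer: 39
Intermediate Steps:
n(N, R) = 2*R (n(N, R) = R*2 = 2*R)
o(s) = -3 (o(s) = 3 - (-2)*(-3 + 2*0) = 3 - (-2)*(-3 + 0) = 3 - (-2)*(-3) = 3 - 1*6 = 3 - 6 = -3)
r = -38 (r = -25 - 13 = -38)
o(F)*r - 75 = -3*(-38) - 75 = 114 - 75 = 39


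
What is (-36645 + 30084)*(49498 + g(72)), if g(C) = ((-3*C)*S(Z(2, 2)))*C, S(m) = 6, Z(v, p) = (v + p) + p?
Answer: 287463654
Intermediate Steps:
Z(v, p) = v + 2*p (Z(v, p) = (p + v) + p = v + 2*p)
g(C) = -18*C**2 (g(C) = (-3*C*6)*C = (-18*C)*C = -18*C**2)
(-36645 + 30084)*(49498 + g(72)) = (-36645 + 30084)*(49498 - 18*72**2) = -6561*(49498 - 18*5184) = -6561*(49498 - 93312) = -6561*(-43814) = 287463654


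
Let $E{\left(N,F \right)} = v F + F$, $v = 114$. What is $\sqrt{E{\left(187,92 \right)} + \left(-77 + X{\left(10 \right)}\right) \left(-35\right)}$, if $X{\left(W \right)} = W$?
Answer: $5 \sqrt{517} \approx 113.69$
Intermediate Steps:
$E{\left(N,F \right)} = 115 F$ ($E{\left(N,F \right)} = 114 F + F = 115 F$)
$\sqrt{E{\left(187,92 \right)} + \left(-77 + X{\left(10 \right)}\right) \left(-35\right)} = \sqrt{115 \cdot 92 + \left(-77 + 10\right) \left(-35\right)} = \sqrt{10580 - -2345} = \sqrt{10580 + 2345} = \sqrt{12925} = 5 \sqrt{517}$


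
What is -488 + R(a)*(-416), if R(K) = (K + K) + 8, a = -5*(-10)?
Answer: -45416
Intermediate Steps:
a = 50
R(K) = 8 + 2*K (R(K) = 2*K + 8 = 8 + 2*K)
-488 + R(a)*(-416) = -488 + (8 + 2*50)*(-416) = -488 + (8 + 100)*(-416) = -488 + 108*(-416) = -488 - 44928 = -45416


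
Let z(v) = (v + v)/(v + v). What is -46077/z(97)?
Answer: -46077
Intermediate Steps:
z(v) = 1 (z(v) = (2*v)/((2*v)) = (2*v)*(1/(2*v)) = 1)
-46077/z(97) = -46077/1 = -46077*1 = -46077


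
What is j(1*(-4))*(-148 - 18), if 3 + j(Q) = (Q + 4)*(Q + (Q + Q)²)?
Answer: 498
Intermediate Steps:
j(Q) = -3 + (4 + Q)*(Q + 4*Q²) (j(Q) = -3 + (Q + 4)*(Q + (Q + Q)²) = -3 + (4 + Q)*(Q + (2*Q)²) = -3 + (4 + Q)*(Q + 4*Q²))
j(1*(-4))*(-148 - 18) = (-3 + 4*(1*(-4)) + 4*(1*(-4))³ + 17*(1*(-4))²)*(-148 - 18) = (-3 + 4*(-4) + 4*(-4)³ + 17*(-4)²)*(-166) = (-3 - 16 + 4*(-64) + 17*16)*(-166) = (-3 - 16 - 256 + 272)*(-166) = -3*(-166) = 498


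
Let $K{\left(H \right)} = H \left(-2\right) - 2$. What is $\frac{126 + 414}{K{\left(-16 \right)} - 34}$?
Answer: $-135$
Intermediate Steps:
$K{\left(H \right)} = -2 - 2 H$ ($K{\left(H \right)} = - 2 H - 2 = -2 - 2 H$)
$\frac{126 + 414}{K{\left(-16 \right)} - 34} = \frac{126 + 414}{\left(-2 - -32\right) - 34} = \frac{540}{\left(-2 + 32\right) - 34} = \frac{540}{30 - 34} = \frac{540}{-4} = 540 \left(- \frac{1}{4}\right) = -135$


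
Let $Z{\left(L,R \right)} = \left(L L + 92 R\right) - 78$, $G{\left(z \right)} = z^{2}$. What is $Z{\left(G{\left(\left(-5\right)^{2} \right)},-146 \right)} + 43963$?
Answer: $421078$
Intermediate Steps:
$Z{\left(L,R \right)} = -78 + L^{2} + 92 R$ ($Z{\left(L,R \right)} = \left(L^{2} + 92 R\right) - 78 = -78 + L^{2} + 92 R$)
$Z{\left(G{\left(\left(-5\right)^{2} \right)},-146 \right)} + 43963 = \left(-78 + \left(\left(\left(-5\right)^{2}\right)^{2}\right)^{2} + 92 \left(-146\right)\right) + 43963 = \left(-78 + \left(25^{2}\right)^{2} - 13432\right) + 43963 = \left(-78 + 625^{2} - 13432\right) + 43963 = \left(-78 + 390625 - 13432\right) + 43963 = 377115 + 43963 = 421078$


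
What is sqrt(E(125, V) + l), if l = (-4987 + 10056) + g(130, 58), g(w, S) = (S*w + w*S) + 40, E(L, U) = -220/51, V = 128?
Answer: sqrt(52500369)/51 ≈ 142.07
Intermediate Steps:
E(L, U) = -220/51 (E(L, U) = -220*1/51 = -220/51)
g(w, S) = 40 + 2*S*w (g(w, S) = (S*w + S*w) + 40 = 2*S*w + 40 = 40 + 2*S*w)
l = 20189 (l = (-4987 + 10056) + (40 + 2*58*130) = 5069 + (40 + 15080) = 5069 + 15120 = 20189)
sqrt(E(125, V) + l) = sqrt(-220/51 + 20189) = sqrt(1029419/51) = sqrt(52500369)/51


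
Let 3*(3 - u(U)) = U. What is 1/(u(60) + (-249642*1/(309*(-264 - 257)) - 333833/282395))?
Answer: -15154162885/252036031794 ≈ -0.060127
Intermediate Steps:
u(U) = 3 - U/3
1/(u(60) + (-249642*1/(309*(-264 - 257)) - 333833/282395)) = 1/((3 - 1/3*60) + (-249642*1/(309*(-264 - 257)) - 333833/282395)) = 1/((3 - 20) + (-249642/(309*(-521)) - 333833*1/282395)) = 1/(-17 + (-249642/(-160989) - 333833/282395)) = 1/(-17 + (-249642*(-1/160989) - 333833/282395)) = 1/(-17 + (83214/53663 - 333833/282395)) = 1/(-17 + 5584737251/15154162885) = 1/(-252036031794/15154162885) = -15154162885/252036031794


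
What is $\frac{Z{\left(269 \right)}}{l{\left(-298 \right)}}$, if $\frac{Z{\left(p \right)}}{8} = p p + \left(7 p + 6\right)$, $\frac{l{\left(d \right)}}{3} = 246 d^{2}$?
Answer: $\frac{8250}{910241} \approx 0.0090635$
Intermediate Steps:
$l{\left(d \right)} = 738 d^{2}$ ($l{\left(d \right)} = 3 \cdot 246 d^{2} = 738 d^{2}$)
$Z{\left(p \right)} = 48 + 8 p^{2} + 56 p$ ($Z{\left(p \right)} = 8 \left(p p + \left(7 p + 6\right)\right) = 8 \left(p^{2} + \left(6 + 7 p\right)\right) = 8 \left(6 + p^{2} + 7 p\right) = 48 + 8 p^{2} + 56 p$)
$\frac{Z{\left(269 \right)}}{l{\left(-298 \right)}} = \frac{48 + 8 \cdot 269^{2} + 56 \cdot 269}{738 \left(-298\right)^{2}} = \frac{48 + 8 \cdot 72361 + 15064}{738 \cdot 88804} = \frac{48 + 578888 + 15064}{65537352} = 594000 \cdot \frac{1}{65537352} = \frac{8250}{910241}$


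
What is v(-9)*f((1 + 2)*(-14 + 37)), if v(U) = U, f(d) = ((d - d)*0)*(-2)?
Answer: 0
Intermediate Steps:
f(d) = 0 (f(d) = (0*0)*(-2) = 0*(-2) = 0)
v(-9)*f((1 + 2)*(-14 + 37)) = -9*0 = 0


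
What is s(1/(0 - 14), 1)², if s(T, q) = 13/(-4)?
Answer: 169/16 ≈ 10.563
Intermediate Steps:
s(T, q) = -13/4 (s(T, q) = 13*(-¼) = -13/4)
s(1/(0 - 14), 1)² = (-13/4)² = 169/16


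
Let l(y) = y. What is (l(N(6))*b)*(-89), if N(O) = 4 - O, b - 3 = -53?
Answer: -8900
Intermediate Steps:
b = -50 (b = 3 - 53 = -50)
(l(N(6))*b)*(-89) = ((4 - 1*6)*(-50))*(-89) = ((4 - 6)*(-50))*(-89) = -2*(-50)*(-89) = 100*(-89) = -8900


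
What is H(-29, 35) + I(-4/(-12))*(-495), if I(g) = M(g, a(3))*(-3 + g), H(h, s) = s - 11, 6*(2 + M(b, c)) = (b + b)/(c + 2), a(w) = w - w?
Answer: -7628/3 ≈ -2542.7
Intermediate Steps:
a(w) = 0
M(b, c) = -2 + b/(3*(2 + c)) (M(b, c) = -2 + ((b + b)/(c + 2))/6 = -2 + ((2*b)/(2 + c))/6 = -2 + (2*b/(2 + c))/6 = -2 + b/(3*(2 + c)))
H(h, s) = -11 + s
I(g) = (-3 + g)*(-2 + g/6) (I(g) = ((-12 + g - 6*0)/(3*(2 + 0)))*(-3 + g) = ((⅓)*(-12 + g + 0)/2)*(-3 + g) = ((⅓)*(½)*(-12 + g))*(-3 + g) = (-2 + g/6)*(-3 + g) = (-3 + g)*(-2 + g/6))
H(-29, 35) + I(-4/(-12))*(-495) = (-11 + 35) + ((-12 - 4/(-12))*(-3 - 4/(-12))/6)*(-495) = 24 + ((-12 - 4*(-1/12))*(-3 - 4*(-1/12))/6)*(-495) = 24 + ((-12 + ⅓)*(-3 + ⅓)/6)*(-495) = 24 + ((⅙)*(-35/3)*(-8/3))*(-495) = 24 + (140/27)*(-495) = 24 - 7700/3 = -7628/3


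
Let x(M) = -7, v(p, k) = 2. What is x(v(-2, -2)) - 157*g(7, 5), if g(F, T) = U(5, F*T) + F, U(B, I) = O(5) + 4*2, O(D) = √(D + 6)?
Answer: -2362 - 157*√11 ≈ -2882.7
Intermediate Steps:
O(D) = √(6 + D)
U(B, I) = 8 + √11 (U(B, I) = √(6 + 5) + 4*2 = √11 + 8 = 8 + √11)
g(F, T) = 8 + F + √11 (g(F, T) = (8 + √11) + F = 8 + F + √11)
x(v(-2, -2)) - 157*g(7, 5) = -7 - 157*(8 + 7 + √11) = -7 - 157*(15 + √11) = -7 + (-2355 - 157*√11) = -2362 - 157*√11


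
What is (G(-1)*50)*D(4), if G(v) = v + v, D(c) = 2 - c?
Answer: 200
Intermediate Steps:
G(v) = 2*v
(G(-1)*50)*D(4) = ((2*(-1))*50)*(2 - 1*4) = (-2*50)*(2 - 4) = -100*(-2) = 200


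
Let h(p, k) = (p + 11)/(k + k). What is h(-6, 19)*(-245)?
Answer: -1225/38 ≈ -32.237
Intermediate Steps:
h(p, k) = (11 + p)/(2*k) (h(p, k) = (11 + p)/((2*k)) = (11 + p)*(1/(2*k)) = (11 + p)/(2*k))
h(-6, 19)*(-245) = ((½)*(11 - 6)/19)*(-245) = ((½)*(1/19)*5)*(-245) = (5/38)*(-245) = -1225/38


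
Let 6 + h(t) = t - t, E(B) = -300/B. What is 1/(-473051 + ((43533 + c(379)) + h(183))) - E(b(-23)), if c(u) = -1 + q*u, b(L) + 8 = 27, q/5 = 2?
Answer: 127720481/8088965 ≈ 15.789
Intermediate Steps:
q = 10 (q = 5*2 = 10)
b(L) = 19 (b(L) = -8 + 27 = 19)
c(u) = -1 + 10*u
h(t) = -6 (h(t) = -6 + (t - t) = -6 + 0 = -6)
1/(-473051 + ((43533 + c(379)) + h(183))) - E(b(-23)) = 1/(-473051 + ((43533 + (-1 + 10*379)) - 6)) - (-300)/19 = 1/(-473051 + ((43533 + (-1 + 3790)) - 6)) - (-300)/19 = 1/(-473051 + ((43533 + 3789) - 6)) - 1*(-300/19) = 1/(-473051 + (47322 - 6)) + 300/19 = 1/(-473051 + 47316) + 300/19 = 1/(-425735) + 300/19 = -1/425735 + 300/19 = 127720481/8088965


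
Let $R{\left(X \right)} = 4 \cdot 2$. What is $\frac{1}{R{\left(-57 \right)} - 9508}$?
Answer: $- \frac{1}{9500} \approx -0.00010526$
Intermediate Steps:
$R{\left(X \right)} = 8$
$\frac{1}{R{\left(-57 \right)} - 9508} = \frac{1}{8 - 9508} = \frac{1}{-9500} = - \frac{1}{9500}$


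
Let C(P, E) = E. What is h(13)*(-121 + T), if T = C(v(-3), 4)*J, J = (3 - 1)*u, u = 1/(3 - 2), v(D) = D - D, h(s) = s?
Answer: -1469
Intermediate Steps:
v(D) = 0
u = 1 (u = 1/1 = 1)
J = 2 (J = (3 - 1)*1 = 2*1 = 2)
T = 8 (T = 4*2 = 8)
h(13)*(-121 + T) = 13*(-121 + 8) = 13*(-113) = -1469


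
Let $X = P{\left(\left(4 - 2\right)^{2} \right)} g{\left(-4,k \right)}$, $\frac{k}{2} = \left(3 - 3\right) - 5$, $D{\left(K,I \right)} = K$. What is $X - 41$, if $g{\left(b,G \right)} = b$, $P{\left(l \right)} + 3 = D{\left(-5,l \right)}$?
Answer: $-9$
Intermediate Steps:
$P{\left(l \right)} = -8$ ($P{\left(l \right)} = -3 - 5 = -8$)
$k = -10$ ($k = 2 \left(\left(3 - 3\right) - 5\right) = 2 \left(0 - 5\right) = 2 \left(-5\right) = -10$)
$X = 32$ ($X = \left(-8\right) \left(-4\right) = 32$)
$X - 41 = 32 - 41 = -9$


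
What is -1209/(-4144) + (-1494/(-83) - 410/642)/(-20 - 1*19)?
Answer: -7959041/51878736 ≈ -0.15342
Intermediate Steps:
-1209/(-4144) + (-1494/(-83) - 410/642)/(-20 - 1*19) = -1209*(-1/4144) + (-1494*(-1/83) - 410*1/642)/(-20 - 19) = 1209/4144 + (18 - 205/321)/(-39) = 1209/4144 + (5573/321)*(-1/39) = 1209/4144 - 5573/12519 = -7959041/51878736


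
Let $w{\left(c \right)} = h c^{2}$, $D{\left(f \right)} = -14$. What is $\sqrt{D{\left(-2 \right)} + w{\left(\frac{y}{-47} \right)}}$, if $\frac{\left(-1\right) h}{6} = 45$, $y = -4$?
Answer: $\frac{i \sqrt{35246}}{47} \approx 3.9944 i$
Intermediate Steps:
$h = -270$ ($h = \left(-6\right) 45 = -270$)
$w{\left(c \right)} = - 270 c^{2}$
$\sqrt{D{\left(-2 \right)} + w{\left(\frac{y}{-47} \right)}} = \sqrt{-14 - 270 \left(- \frac{4}{-47}\right)^{2}} = \sqrt{-14 - 270 \left(\left(-4\right) \left(- \frac{1}{47}\right)\right)^{2}} = \sqrt{-14 - 270 \left(\frac{4}{47}\right)^{2}} = \sqrt{-14 - \frac{4320}{2209}} = \sqrt{- \frac{35246}{2209}} = \frac{i \sqrt{35246}}{47}$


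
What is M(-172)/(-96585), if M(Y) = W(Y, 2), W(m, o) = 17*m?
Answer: 2924/96585 ≈ 0.030274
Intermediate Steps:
M(Y) = 17*Y
M(-172)/(-96585) = (17*(-172))/(-96585) = -2924*(-1/96585) = 2924/96585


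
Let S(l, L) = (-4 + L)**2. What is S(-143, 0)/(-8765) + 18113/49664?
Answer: 157965821/435304960 ≈ 0.36289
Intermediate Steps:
S(-143, 0)/(-8765) + 18113/49664 = (-4 + 0)**2/(-8765) + 18113/49664 = (-4)**2*(-1/8765) + 18113*(1/49664) = 16*(-1/8765) + 18113/49664 = -16/8765 + 18113/49664 = 157965821/435304960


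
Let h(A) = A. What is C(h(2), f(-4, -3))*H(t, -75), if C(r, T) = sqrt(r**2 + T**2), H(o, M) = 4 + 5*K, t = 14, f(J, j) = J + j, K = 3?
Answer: 19*sqrt(53) ≈ 138.32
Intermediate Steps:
H(o, M) = 19 (H(o, M) = 4 + 5*3 = 4 + 15 = 19)
C(r, T) = sqrt(T**2 + r**2)
C(h(2), f(-4, -3))*H(t, -75) = sqrt((-4 - 3)**2 + 2**2)*19 = sqrt((-7)**2 + 4)*19 = sqrt(49 + 4)*19 = sqrt(53)*19 = 19*sqrt(53)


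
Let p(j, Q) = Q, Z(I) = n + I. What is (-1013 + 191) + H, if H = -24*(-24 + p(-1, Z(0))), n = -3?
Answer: -174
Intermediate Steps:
Z(I) = -3 + I
H = 648 (H = -24*(-24 + (-3 + 0)) = -24*(-24 - 3) = -24*(-27) = 648)
(-1013 + 191) + H = (-1013 + 191) + 648 = -822 + 648 = -174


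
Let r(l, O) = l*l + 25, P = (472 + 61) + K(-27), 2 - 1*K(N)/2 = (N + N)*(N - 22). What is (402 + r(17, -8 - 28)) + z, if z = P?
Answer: -4039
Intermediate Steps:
K(N) = 4 - 4*N*(-22 + N) (K(N) = 4 - 2*(N + N)*(N - 22) = 4 - 2*2*N*(-22 + N) = 4 - 4*N*(-22 + N))
P = -4755 (P = (472 + 61) + (4 - 4*(-27)² + 88*(-27)) = 533 + (4 - 4*729 - 2376) = 533 + (4 - 2916 - 2376) = 533 - 5288 = -4755)
z = -4755
r(l, O) = 25 + l² (r(l, O) = l² + 25 = 25 + l²)
(402 + r(17, -8 - 28)) + z = (402 + (25 + 17²)) - 4755 = (402 + (25 + 289)) - 4755 = (402 + 314) - 4755 = 716 - 4755 = -4039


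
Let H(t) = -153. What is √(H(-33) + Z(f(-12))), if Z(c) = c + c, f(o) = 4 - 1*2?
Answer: I*√149 ≈ 12.207*I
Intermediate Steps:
f(o) = 2 (f(o) = 4 - 2 = 2)
Z(c) = 2*c
√(H(-33) + Z(f(-12))) = √(-153 + 2*2) = √(-153 + 4) = √(-149) = I*√149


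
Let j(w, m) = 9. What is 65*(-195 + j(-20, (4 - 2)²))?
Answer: -12090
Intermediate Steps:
65*(-195 + j(-20, (4 - 2)²)) = 65*(-195 + 9) = 65*(-186) = -12090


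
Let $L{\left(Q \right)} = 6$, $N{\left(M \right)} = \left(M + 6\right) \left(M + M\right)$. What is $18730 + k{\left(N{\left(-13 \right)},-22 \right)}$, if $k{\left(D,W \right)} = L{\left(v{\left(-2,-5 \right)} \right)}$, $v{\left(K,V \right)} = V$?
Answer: $18736$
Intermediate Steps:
$N{\left(M \right)} = 2 M \left(6 + M\right)$ ($N{\left(M \right)} = \left(6 + M\right) 2 M = 2 M \left(6 + M\right)$)
$k{\left(D,W \right)} = 6$
$18730 + k{\left(N{\left(-13 \right)},-22 \right)} = 18730 + 6 = 18736$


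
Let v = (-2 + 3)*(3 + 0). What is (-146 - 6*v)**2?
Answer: 26896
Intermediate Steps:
v = 3 (v = 1*3 = 3)
(-146 - 6*v)**2 = (-146 - 6*3)**2 = (-146 - 18)**2 = (-164)**2 = 26896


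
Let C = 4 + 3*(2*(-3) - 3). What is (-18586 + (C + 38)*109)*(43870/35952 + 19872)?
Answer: -56594320651/168 ≈ -3.3687e+8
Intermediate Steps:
C = -23 (C = 4 + 3*(-6 - 3) = 4 + 3*(-9) = 4 - 27 = -23)
(-18586 + (C + 38)*109)*(43870/35952 + 19872) = (-18586 + (-23 + 38)*109)*(43870/35952 + 19872) = (-18586 + 15*109)*(43870*(1/35952) + 19872) = (-18586 + 1635)*(205/168 + 19872) = -16951*3338701/168 = -56594320651/168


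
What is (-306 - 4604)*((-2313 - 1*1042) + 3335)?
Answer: 98200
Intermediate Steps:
(-306 - 4604)*((-2313 - 1*1042) + 3335) = -4910*((-2313 - 1042) + 3335) = -4910*(-3355 + 3335) = -4910*(-20) = 98200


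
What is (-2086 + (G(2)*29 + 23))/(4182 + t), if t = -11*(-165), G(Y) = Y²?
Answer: -649/1999 ≈ -0.32466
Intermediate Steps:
t = 1815
(-2086 + (G(2)*29 + 23))/(4182 + t) = (-2086 + (2²*29 + 23))/(4182 + 1815) = (-2086 + (4*29 + 23))/5997 = (-2086 + (116 + 23))*(1/5997) = (-2086 + 139)*(1/5997) = -1947*1/5997 = -649/1999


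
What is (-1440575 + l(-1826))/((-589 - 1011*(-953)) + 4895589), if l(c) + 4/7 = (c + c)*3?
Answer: -10160721/41009381 ≈ -0.24777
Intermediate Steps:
l(c) = -4/7 + 6*c (l(c) = -4/7 + (c + c)*3 = -4/7 + (2*c)*3 = -4/7 + 6*c)
(-1440575 + l(-1826))/((-589 - 1011*(-953)) + 4895589) = (-1440575 + (-4/7 + 6*(-1826)))/((-589 - 1011*(-953)) + 4895589) = (-1440575 + (-4/7 - 10956))/((-589 + 963483) + 4895589) = (-1440575 - 76696/7)/(962894 + 4895589) = -10160721/7/5858483 = -10160721/7*1/5858483 = -10160721/41009381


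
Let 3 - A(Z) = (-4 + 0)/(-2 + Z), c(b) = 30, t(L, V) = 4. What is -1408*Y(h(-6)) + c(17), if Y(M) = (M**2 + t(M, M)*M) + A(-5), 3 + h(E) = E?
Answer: -467246/7 ≈ -66749.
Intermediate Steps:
h(E) = -3 + E
A(Z) = 3 + 4/(-2 + Z) (A(Z) = 3 - (-4 + 0)/(-2 + Z) = 3 - (-4)/(-2 + Z) = 3 + 4/(-2 + Z))
Y(M) = 17/7 + M**2 + 4*M (Y(M) = (M**2 + 4*M) + (-2 + 3*(-5))/(-2 - 5) = (M**2 + 4*M) + (-2 - 15)/(-7) = (M**2 + 4*M) - 1/7*(-17) = (M**2 + 4*M) + 17/7 = 17/7 + M**2 + 4*M)
-1408*Y(h(-6)) + c(17) = -1408*(17/7 + (-3 - 6)**2 + 4*(-3 - 6)) + 30 = -1408*(17/7 + (-9)**2 + 4*(-9)) + 30 = -1408*(17/7 + 81 - 36) + 30 = -1408*332/7 + 30 = -467456/7 + 30 = -467246/7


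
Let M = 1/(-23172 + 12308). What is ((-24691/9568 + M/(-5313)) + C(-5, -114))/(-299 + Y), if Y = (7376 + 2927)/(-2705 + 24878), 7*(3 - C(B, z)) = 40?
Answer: 58730157082007/3311325444883456 ≈ 0.017736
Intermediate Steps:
M = -1/10864 (M = 1/(-10864) = -1/10864 ≈ -9.2047e-5)
C(B, z) = -19/7 (C(B, z) = 3 - ⅐*40 = 3 - 40/7 = -19/7)
Y = 10303/22173 ≈ 0.46466
((-24691/9568 + M/(-5313)) + C(-5, -114))/(-299 + Y) = ((-24691/9568 - 1/10864/(-5313)) - 19/7)/(-299 + 10303/22173) = ((-24691*1/9568 - 1/10864*(-1/5313)) - 19/7)/(-6619424/22173) = ((-24691/9568 + 1/57720432) - 19/7)*(-22173/6619424) = (-3872758633/1500731232 - 19/7)*(-22173/6619424) = -7946171977/1500731232*(-22173/6619424) = 58730157082007/3311325444883456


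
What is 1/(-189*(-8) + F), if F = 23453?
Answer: 1/24965 ≈ 4.0056e-5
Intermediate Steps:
1/(-189*(-8) + F) = 1/(-189*(-8) + 23453) = 1/(1512 + 23453) = 1/24965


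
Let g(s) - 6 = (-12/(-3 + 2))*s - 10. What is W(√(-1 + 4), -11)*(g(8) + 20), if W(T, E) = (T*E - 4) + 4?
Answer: -1232*√3 ≈ -2133.9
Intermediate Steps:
W(T, E) = E*T (W(T, E) = (E*T - 4) + 4 = (-4 + E*T) + 4 = E*T)
g(s) = -4 + 12*s (g(s) = 6 + ((-12/(-3 + 2))*s - 10) = 6 + ((-12/(-1))*s - 10) = 6 + ((-12*(-1))*s - 10) = 6 + (12*s - 10) = 6 + (-10 + 12*s) = -4 + 12*s)
W(√(-1 + 4), -11)*(g(8) + 20) = (-11*√(-1 + 4))*((-4 + 12*8) + 20) = (-11*√3)*((-4 + 96) + 20) = (-11*√3)*(92 + 20) = -11*√3*112 = -1232*√3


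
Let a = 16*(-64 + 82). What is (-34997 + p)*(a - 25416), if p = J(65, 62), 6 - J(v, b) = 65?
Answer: 880887168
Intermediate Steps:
J(v, b) = -59 (J(v, b) = 6 - 1*65 = 6 - 65 = -59)
p = -59
a = 288 (a = 16*18 = 288)
(-34997 + p)*(a - 25416) = (-34997 - 59)*(288 - 25416) = -35056*(-25128) = 880887168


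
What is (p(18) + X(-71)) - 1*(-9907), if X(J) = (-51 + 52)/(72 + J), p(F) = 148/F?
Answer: 89246/9 ≈ 9916.2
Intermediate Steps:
X(J) = 1/(72 + J)
(p(18) + X(-71)) - 1*(-9907) = (148/18 + 1/(72 - 71)) - 1*(-9907) = (148*(1/18) + 1/1) + 9907 = (74/9 + 1) + 9907 = 83/9 + 9907 = 89246/9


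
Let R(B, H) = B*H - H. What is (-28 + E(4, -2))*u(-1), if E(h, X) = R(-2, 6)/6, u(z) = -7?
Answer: 217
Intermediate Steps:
R(B, H) = -H + B*H
E(h, X) = -3 (E(h, X) = (6*(-1 - 2))/6 = (6*(-3))*(⅙) = -18*⅙ = -3)
(-28 + E(4, -2))*u(-1) = (-28 - 3)*(-7) = -31*(-7) = 217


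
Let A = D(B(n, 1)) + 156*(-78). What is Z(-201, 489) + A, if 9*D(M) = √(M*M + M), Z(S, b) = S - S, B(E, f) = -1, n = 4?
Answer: -12168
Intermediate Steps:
Z(S, b) = 0
D(M) = √(M + M²)/9 (D(M) = √(M*M + M)/9 = √(M² + M)/9 = √(M + M²)/9)
A = -12168 (A = √(-(1 - 1))/9 + 156*(-78) = √(-1*0)/9 - 12168 = √0/9 - 12168 = (⅑)*0 - 12168 = 0 - 12168 = -12168)
Z(-201, 489) + A = 0 - 12168 = -12168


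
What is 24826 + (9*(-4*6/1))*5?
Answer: 23746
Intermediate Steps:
24826 + (9*(-4*6/1))*5 = 24826 + (9*(-24*1))*5 = 24826 + (9*(-24))*5 = 24826 - 216*5 = 24826 - 1080 = 23746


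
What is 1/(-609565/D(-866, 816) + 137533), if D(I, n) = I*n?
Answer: 706656/97189129213 ≈ 7.2709e-6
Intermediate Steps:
1/(-609565/D(-866, 816) + 137533) = 1/(-609565/((-866*816)) + 137533) = 1/(-609565/(-706656) + 137533) = 1/(-609565*(-1/706656) + 137533) = 1/(609565/706656 + 137533) = 1/(97189129213/706656) = 706656/97189129213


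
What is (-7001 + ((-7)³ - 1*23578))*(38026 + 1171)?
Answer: -1212049634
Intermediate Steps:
(-7001 + ((-7)³ - 1*23578))*(38026 + 1171) = (-7001 + (-343 - 23578))*39197 = (-7001 - 23921)*39197 = -30922*39197 = -1212049634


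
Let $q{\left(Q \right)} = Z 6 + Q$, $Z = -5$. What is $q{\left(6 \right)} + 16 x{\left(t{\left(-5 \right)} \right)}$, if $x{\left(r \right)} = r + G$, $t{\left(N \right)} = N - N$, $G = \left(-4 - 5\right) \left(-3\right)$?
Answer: $408$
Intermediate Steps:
$G = 27$ ($G = \left(-9\right) \left(-3\right) = 27$)
$t{\left(N \right)} = 0$
$x{\left(r \right)} = 27 + r$ ($x{\left(r \right)} = r + 27 = 27 + r$)
$q{\left(Q \right)} = -30 + Q$ ($q{\left(Q \right)} = \left(-5\right) 6 + Q = -30 + Q$)
$q{\left(6 \right)} + 16 x{\left(t{\left(-5 \right)} \right)} = \left(-30 + 6\right) + 16 \left(27 + 0\right) = -24 + 16 \cdot 27 = -24 + 432 = 408$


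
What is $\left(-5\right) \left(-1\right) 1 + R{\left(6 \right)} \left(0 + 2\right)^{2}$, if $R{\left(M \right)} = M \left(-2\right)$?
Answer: $-43$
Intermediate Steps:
$R{\left(M \right)} = - 2 M$
$\left(-5\right) \left(-1\right) 1 + R{\left(6 \right)} \left(0 + 2\right)^{2} = \left(-5\right) \left(-1\right) 1 + \left(-2\right) 6 \left(0 + 2\right)^{2} = 5 \cdot 1 - 12 \cdot 2^{2} = 5 - 48 = -43$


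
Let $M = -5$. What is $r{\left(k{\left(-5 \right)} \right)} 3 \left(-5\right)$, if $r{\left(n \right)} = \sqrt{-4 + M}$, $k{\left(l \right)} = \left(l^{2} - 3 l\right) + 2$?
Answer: $- 45 i \approx - 45.0 i$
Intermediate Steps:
$k{\left(l \right)} = 2 + l^{2} - 3 l$
$r{\left(n \right)} = 3 i$ ($r{\left(n \right)} = \sqrt{-4 - 5} = \sqrt{-9} = 3 i$)
$r{\left(k{\left(-5 \right)} \right)} 3 \left(-5\right) = 3 i 3 \left(-5\right) = 3 i \left(-15\right) = - 45 i$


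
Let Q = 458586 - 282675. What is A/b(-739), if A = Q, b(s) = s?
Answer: -175911/739 ≈ -238.04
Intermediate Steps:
Q = 175911
A = 175911
A/b(-739) = 175911/(-739) = 175911*(-1/739) = -175911/739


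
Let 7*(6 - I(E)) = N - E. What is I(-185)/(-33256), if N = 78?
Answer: 221/232792 ≈ 0.00094935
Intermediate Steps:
I(E) = -36/7 + E/7 (I(E) = 6 - (78 - E)/7 = 6 + (-78/7 + E/7) = -36/7 + E/7)
I(-185)/(-33256) = (-36/7 + (⅐)*(-185))/(-33256) = (-36/7 - 185/7)*(-1/33256) = -221/7*(-1/33256) = 221/232792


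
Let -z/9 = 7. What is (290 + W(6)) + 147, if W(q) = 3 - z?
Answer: 503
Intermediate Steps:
z = -63 (z = -9*7 = -63)
W(q) = 66 (W(q) = 3 - 1*(-63) = 3 + 63 = 66)
(290 + W(6)) + 147 = (290 + 66) + 147 = 356 + 147 = 503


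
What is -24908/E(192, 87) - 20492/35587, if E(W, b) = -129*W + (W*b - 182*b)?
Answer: 198341590/425229063 ≈ 0.46643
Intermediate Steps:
E(W, b) = -182*b - 129*W + W*b (E(W, b) = -129*W + (-182*b + W*b) = -182*b - 129*W + W*b)
-24908/E(192, 87) - 20492/35587 = -24908/(-182*87 - 129*192 + 192*87) - 20492/35587 = -24908/(-15834 - 24768 + 16704) - 20492*1/35587 = -24908/(-23898) - 20492/35587 = -24908*(-1/23898) - 20492/35587 = 12454/11949 - 20492/35587 = 198341590/425229063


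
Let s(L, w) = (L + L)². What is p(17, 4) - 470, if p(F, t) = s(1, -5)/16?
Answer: -1879/4 ≈ -469.75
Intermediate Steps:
s(L, w) = 4*L² (s(L, w) = (2*L)² = 4*L²)
p(F, t) = ¼ (p(F, t) = (4*1²)/16 = (4*1)*(1/16) = 4*(1/16) = ¼)
p(17, 4) - 470 = ¼ - 470 = -1879/4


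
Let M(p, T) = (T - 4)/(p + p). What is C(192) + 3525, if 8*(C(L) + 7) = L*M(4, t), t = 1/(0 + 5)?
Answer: 17533/5 ≈ 3506.6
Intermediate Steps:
t = ⅕ (t = 1/5 = ⅕ ≈ 0.20000)
M(p, T) = (-4 + T)/(2*p) (M(p, T) = (-4 + T)/((2*p)) = (-4 + T)*(1/(2*p)) = (-4 + T)/(2*p))
C(L) = -7 - 19*L/320 (C(L) = -7 + (L*((½)*(-4 + ⅕)/4))/8 = -7 + (L*((½)*(¼)*(-19/5)))/8 = -7 + (L*(-19/40))/8 = -7 + (-19*L/40)/8 = -7 - 19*L/320)
C(192) + 3525 = (-7 - 19/320*192) + 3525 = (-7 - 57/5) + 3525 = -92/5 + 3525 = 17533/5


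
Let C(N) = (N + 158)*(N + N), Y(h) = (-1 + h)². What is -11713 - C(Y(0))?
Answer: -12031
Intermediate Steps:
C(N) = 2*N*(158 + N) (C(N) = (158 + N)*(2*N) = 2*N*(158 + N))
-11713 - C(Y(0)) = -11713 - 2*(-1 + 0)²*(158 + (-1 + 0)²) = -11713 - 2*(-1)²*(158 + (-1)²) = -11713 - 2*(158 + 1) = -11713 - 2*159 = -11713 - 1*318 = -11713 - 318 = -12031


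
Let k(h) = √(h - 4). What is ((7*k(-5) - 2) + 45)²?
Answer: 1408 + 1806*I ≈ 1408.0 + 1806.0*I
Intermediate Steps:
k(h) = √(-4 + h)
((7*k(-5) - 2) + 45)² = ((7*√(-4 - 5) - 2) + 45)² = ((7*√(-9) - 2) + 45)² = ((7*(3*I) - 2) + 45)² = ((21*I - 2) + 45)² = ((-2 + 21*I) + 45)² = (43 + 21*I)²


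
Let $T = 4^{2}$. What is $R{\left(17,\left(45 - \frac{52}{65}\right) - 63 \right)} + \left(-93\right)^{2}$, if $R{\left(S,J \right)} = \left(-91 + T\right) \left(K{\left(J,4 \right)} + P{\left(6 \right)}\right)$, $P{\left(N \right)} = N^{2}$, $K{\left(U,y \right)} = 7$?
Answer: $5424$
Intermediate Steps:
$T = 16$
$R{\left(S,J \right)} = -3225$ ($R{\left(S,J \right)} = \left(-91 + 16\right) \left(7 + 6^{2}\right) = - 75 \left(7 + 36\right) = \left(-75\right) 43 = -3225$)
$R{\left(17,\left(45 - \frac{52}{65}\right) - 63 \right)} + \left(-93\right)^{2} = -3225 + \left(-93\right)^{2} = -3225 + 8649 = 5424$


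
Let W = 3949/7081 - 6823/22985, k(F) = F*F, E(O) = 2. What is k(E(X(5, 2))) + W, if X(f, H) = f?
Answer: 693481242/162756785 ≈ 4.2608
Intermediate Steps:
k(F) = F²
W = 42454102/162756785 (W = 3949*(1/7081) - 6823*1/22985 = 3949/7081 - 6823/22985 = 42454102/162756785 ≈ 0.26084)
k(E(X(5, 2))) + W = 2² + 42454102/162756785 = 4 + 42454102/162756785 = 693481242/162756785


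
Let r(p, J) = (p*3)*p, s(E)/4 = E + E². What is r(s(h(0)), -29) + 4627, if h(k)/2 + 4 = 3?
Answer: 4819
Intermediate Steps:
h(k) = -2 (h(k) = -8 + 2*3 = -8 + 6 = -2)
s(E) = 4*E + 4*E² (s(E) = 4*(E + E²) = 4*E + 4*E²)
r(p, J) = 3*p² (r(p, J) = (3*p)*p = 3*p²)
r(s(h(0)), -29) + 4627 = 3*(4*(-2)*(1 - 2))² + 4627 = 3*(4*(-2)*(-1))² + 4627 = 3*8² + 4627 = 3*64 + 4627 = 192 + 4627 = 4819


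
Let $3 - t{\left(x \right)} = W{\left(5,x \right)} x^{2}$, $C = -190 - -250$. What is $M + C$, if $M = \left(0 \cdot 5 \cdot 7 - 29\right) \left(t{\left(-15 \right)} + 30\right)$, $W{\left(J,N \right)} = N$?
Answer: $-98772$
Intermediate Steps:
$C = 60$ ($C = -190 + 250 = 60$)
$t{\left(x \right)} = 3 - x^{3}$ ($t{\left(x \right)} = 3 - x x^{2} = 3 - x^{3}$)
$M = -98832$ ($M = \left(0 \cdot 5 \cdot 7 - 29\right) \left(\left(3 - \left(-15\right)^{3}\right) + 30\right) = \left(0 \cdot 7 - 29\right) \left(\left(3 - -3375\right) + 30\right) = \left(0 - 29\right) \left(\left(3 + 3375\right) + 30\right) = - 29 \left(3378 + 30\right) = \left(-29\right) 3408 = -98832$)
$M + C = -98832 + 60 = -98772$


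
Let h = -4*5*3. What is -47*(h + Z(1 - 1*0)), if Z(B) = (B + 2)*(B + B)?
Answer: 2538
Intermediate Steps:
h = -60 (h = -20*3 = -60)
Z(B) = 2*B*(2 + B) (Z(B) = (2 + B)*(2*B) = 2*B*(2 + B))
-47*(h + Z(1 - 1*0)) = -47*(-60 + 2*(1 - 1*0)*(2 + (1 - 1*0))) = -47*(-60 + 2*(1 + 0)*(2 + (1 + 0))) = -47*(-60 + 2*1*(2 + 1)) = -47*(-60 + 2*1*3) = -47*(-60 + 6) = -47*(-54) = 2538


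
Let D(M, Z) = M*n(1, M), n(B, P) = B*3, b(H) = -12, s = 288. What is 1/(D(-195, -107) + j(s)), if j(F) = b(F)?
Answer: -1/597 ≈ -0.0016750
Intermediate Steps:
j(F) = -12
n(B, P) = 3*B
D(M, Z) = 3*M (D(M, Z) = M*(3*1) = M*3 = 3*M)
1/(D(-195, -107) + j(s)) = 1/(3*(-195) - 12) = 1/(-585 - 12) = 1/(-597) = -1/597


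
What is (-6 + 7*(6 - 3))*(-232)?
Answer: -3480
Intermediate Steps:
(-6 + 7*(6 - 3))*(-232) = (-6 + 7*3)*(-232) = (-6 + 21)*(-232) = 15*(-232) = -3480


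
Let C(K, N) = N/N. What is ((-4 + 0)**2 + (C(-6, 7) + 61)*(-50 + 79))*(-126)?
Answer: -228564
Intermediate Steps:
C(K, N) = 1
((-4 + 0)**2 + (C(-6, 7) + 61)*(-50 + 79))*(-126) = ((-4 + 0)**2 + (1 + 61)*(-50 + 79))*(-126) = ((-4)**2 + 62*29)*(-126) = (16 + 1798)*(-126) = 1814*(-126) = -228564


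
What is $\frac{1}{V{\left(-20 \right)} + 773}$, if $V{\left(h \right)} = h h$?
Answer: $\frac{1}{1173} \approx 0.00085251$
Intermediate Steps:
$V{\left(h \right)} = h^{2}$
$\frac{1}{V{\left(-20 \right)} + 773} = \frac{1}{\left(-20\right)^{2} + 773} = \frac{1}{400 + 773} = \frac{1}{1173}$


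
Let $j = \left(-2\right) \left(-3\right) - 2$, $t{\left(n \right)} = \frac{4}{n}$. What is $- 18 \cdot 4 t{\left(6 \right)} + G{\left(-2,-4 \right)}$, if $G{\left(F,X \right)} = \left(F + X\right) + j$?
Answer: $-50$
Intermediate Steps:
$j = 4$ ($j = 6 - 2 = 4$)
$G{\left(F,X \right)} = 4 + F + X$ ($G{\left(F,X \right)} = \left(F + X\right) + 4 = 4 + F + X$)
$- 18 \cdot 4 t{\left(6 \right)} + G{\left(-2,-4 \right)} = - 18 \cdot 4 \cdot \frac{4}{6} - 2 = - 18 \cdot 4 \cdot 4 \cdot \frac{1}{6} - 2 = - 18 \cdot 4 \cdot \frac{2}{3} - 2 = \left(-18\right) \frac{8}{3} - 2 = -48 - 2 = -50$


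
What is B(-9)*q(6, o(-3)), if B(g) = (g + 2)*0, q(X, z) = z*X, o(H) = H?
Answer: 0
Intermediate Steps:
q(X, z) = X*z
B(g) = 0 (B(g) = (2 + g)*0 = 0)
B(-9)*q(6, o(-3)) = 0*(6*(-3)) = 0*(-18) = 0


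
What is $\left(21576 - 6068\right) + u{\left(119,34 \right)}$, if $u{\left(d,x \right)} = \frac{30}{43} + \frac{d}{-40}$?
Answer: $\frac{26669843}{1720} \approx 15506.0$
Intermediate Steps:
$u{\left(d,x \right)} = \frac{30}{43} - \frac{d}{40}$ ($u{\left(d,x \right)} = 30 \cdot \frac{1}{43} + d \left(- \frac{1}{40}\right) = \frac{30}{43} - \frac{d}{40}$)
$\left(21576 - 6068\right) + u{\left(119,34 \right)} = \left(21576 - 6068\right) + \left(\frac{30}{43} - \frac{119}{40}\right) = 15508 + \left(\frac{30}{43} - \frac{119}{40}\right) = 15508 - \frac{3917}{1720} = \frac{26669843}{1720}$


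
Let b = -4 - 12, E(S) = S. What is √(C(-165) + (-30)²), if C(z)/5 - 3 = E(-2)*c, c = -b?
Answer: √755 ≈ 27.477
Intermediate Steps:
b = -16
c = 16 (c = -1*(-16) = 16)
C(z) = -145 (C(z) = 15 + 5*(-2*16) = 15 + 5*(-32) = 15 - 160 = -145)
√(C(-165) + (-30)²) = √(-145 + (-30)²) = √(-145 + 900) = √755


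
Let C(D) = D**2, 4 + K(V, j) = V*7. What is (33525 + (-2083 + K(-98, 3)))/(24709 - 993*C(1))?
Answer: 7688/5929 ≈ 1.2967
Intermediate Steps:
K(V, j) = -4 + 7*V (K(V, j) = -4 + V*7 = -4 + 7*V)
(33525 + (-2083 + K(-98, 3)))/(24709 - 993*C(1)) = (33525 + (-2083 + (-4 + 7*(-98))))/(24709 - 993*1**2) = (33525 + (-2083 + (-4 - 686)))/(24709 - 993*1) = (33525 + (-2083 - 690))/(24709 - 993) = (33525 - 2773)/23716 = 30752*(1/23716) = 7688/5929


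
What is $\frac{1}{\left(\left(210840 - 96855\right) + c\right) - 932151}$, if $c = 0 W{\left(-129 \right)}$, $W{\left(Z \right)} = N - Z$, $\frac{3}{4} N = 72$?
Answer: $- \frac{1}{818166} \approx -1.2222 \cdot 10^{-6}$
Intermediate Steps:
$N = 96$ ($N = \frac{4}{3} \cdot 72 = 96$)
$W{\left(Z \right)} = 96 - Z$
$c = 0$ ($c = 0 \left(96 - -129\right) = 0 \left(96 + 129\right) = 0 \cdot 225 = 0$)
$\frac{1}{\left(\left(210840 - 96855\right) + c\right) - 932151} = \frac{1}{\left(\left(210840 - 96855\right) + 0\right) - 932151} = \frac{1}{\left(113985 + 0\right) - 932151} = \frac{1}{113985 - 932151} = \frac{1}{-818166} = - \frac{1}{818166}$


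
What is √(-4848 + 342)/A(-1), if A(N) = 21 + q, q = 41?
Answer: I*√4506/62 ≈ 1.0827*I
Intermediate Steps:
A(N) = 62 (A(N) = 21 + 41 = 62)
√(-4848 + 342)/A(-1) = √(-4848 + 342)/62 = √(-4506)*(1/62) = (I*√4506)*(1/62) = I*√4506/62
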